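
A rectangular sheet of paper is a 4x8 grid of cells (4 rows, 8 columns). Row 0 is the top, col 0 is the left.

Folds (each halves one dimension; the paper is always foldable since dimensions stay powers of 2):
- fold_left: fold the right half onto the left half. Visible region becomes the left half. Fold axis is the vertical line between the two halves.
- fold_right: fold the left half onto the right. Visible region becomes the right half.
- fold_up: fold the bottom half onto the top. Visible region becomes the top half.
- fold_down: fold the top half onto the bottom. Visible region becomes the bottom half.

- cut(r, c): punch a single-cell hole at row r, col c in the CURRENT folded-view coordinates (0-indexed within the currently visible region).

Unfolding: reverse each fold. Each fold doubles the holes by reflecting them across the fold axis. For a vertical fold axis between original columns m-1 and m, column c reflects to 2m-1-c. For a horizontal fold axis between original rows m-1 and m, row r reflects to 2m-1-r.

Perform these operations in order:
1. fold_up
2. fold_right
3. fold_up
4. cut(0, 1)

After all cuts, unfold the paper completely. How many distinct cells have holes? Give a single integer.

Answer: 8

Derivation:
Op 1 fold_up: fold axis h@2; visible region now rows[0,2) x cols[0,8) = 2x8
Op 2 fold_right: fold axis v@4; visible region now rows[0,2) x cols[4,8) = 2x4
Op 3 fold_up: fold axis h@1; visible region now rows[0,1) x cols[4,8) = 1x4
Op 4 cut(0, 1): punch at orig (0,5); cuts so far [(0, 5)]; region rows[0,1) x cols[4,8) = 1x4
Unfold 1 (reflect across h@1): 2 holes -> [(0, 5), (1, 5)]
Unfold 2 (reflect across v@4): 4 holes -> [(0, 2), (0, 5), (1, 2), (1, 5)]
Unfold 3 (reflect across h@2): 8 holes -> [(0, 2), (0, 5), (1, 2), (1, 5), (2, 2), (2, 5), (3, 2), (3, 5)]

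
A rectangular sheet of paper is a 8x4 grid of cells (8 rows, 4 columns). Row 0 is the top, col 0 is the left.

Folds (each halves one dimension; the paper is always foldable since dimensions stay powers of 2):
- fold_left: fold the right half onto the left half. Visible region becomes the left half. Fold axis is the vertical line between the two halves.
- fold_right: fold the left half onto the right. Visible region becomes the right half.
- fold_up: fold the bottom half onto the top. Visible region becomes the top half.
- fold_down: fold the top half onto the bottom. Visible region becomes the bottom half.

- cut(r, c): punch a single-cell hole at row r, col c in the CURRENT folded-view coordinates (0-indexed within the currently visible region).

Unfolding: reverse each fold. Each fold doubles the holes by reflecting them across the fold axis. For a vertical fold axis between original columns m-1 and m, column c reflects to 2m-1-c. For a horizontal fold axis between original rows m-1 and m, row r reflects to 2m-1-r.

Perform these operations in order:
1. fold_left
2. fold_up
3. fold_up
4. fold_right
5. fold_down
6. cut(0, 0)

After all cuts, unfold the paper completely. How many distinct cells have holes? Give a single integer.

Op 1 fold_left: fold axis v@2; visible region now rows[0,8) x cols[0,2) = 8x2
Op 2 fold_up: fold axis h@4; visible region now rows[0,4) x cols[0,2) = 4x2
Op 3 fold_up: fold axis h@2; visible region now rows[0,2) x cols[0,2) = 2x2
Op 4 fold_right: fold axis v@1; visible region now rows[0,2) x cols[1,2) = 2x1
Op 5 fold_down: fold axis h@1; visible region now rows[1,2) x cols[1,2) = 1x1
Op 6 cut(0, 0): punch at orig (1,1); cuts so far [(1, 1)]; region rows[1,2) x cols[1,2) = 1x1
Unfold 1 (reflect across h@1): 2 holes -> [(0, 1), (1, 1)]
Unfold 2 (reflect across v@1): 4 holes -> [(0, 0), (0, 1), (1, 0), (1, 1)]
Unfold 3 (reflect across h@2): 8 holes -> [(0, 0), (0, 1), (1, 0), (1, 1), (2, 0), (2, 1), (3, 0), (3, 1)]
Unfold 4 (reflect across h@4): 16 holes -> [(0, 0), (0, 1), (1, 0), (1, 1), (2, 0), (2, 1), (3, 0), (3, 1), (4, 0), (4, 1), (5, 0), (5, 1), (6, 0), (6, 1), (7, 0), (7, 1)]
Unfold 5 (reflect across v@2): 32 holes -> [(0, 0), (0, 1), (0, 2), (0, 3), (1, 0), (1, 1), (1, 2), (1, 3), (2, 0), (2, 1), (2, 2), (2, 3), (3, 0), (3, 1), (3, 2), (3, 3), (4, 0), (4, 1), (4, 2), (4, 3), (5, 0), (5, 1), (5, 2), (5, 3), (6, 0), (6, 1), (6, 2), (6, 3), (7, 0), (7, 1), (7, 2), (7, 3)]

Answer: 32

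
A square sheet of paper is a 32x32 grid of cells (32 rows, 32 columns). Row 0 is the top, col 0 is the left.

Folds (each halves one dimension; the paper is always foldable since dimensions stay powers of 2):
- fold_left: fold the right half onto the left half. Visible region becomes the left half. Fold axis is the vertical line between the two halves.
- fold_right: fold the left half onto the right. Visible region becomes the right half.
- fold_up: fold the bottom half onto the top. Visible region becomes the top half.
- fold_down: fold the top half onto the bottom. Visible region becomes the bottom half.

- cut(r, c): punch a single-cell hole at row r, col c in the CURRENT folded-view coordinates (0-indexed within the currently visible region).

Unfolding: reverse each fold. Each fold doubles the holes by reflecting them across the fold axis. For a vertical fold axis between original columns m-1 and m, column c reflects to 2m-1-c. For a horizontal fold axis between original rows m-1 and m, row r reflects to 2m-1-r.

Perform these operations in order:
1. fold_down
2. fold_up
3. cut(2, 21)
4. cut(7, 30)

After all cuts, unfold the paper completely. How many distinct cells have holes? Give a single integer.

Op 1 fold_down: fold axis h@16; visible region now rows[16,32) x cols[0,32) = 16x32
Op 2 fold_up: fold axis h@24; visible region now rows[16,24) x cols[0,32) = 8x32
Op 3 cut(2, 21): punch at orig (18,21); cuts so far [(18, 21)]; region rows[16,24) x cols[0,32) = 8x32
Op 4 cut(7, 30): punch at orig (23,30); cuts so far [(18, 21), (23, 30)]; region rows[16,24) x cols[0,32) = 8x32
Unfold 1 (reflect across h@24): 4 holes -> [(18, 21), (23, 30), (24, 30), (29, 21)]
Unfold 2 (reflect across h@16): 8 holes -> [(2, 21), (7, 30), (8, 30), (13, 21), (18, 21), (23, 30), (24, 30), (29, 21)]

Answer: 8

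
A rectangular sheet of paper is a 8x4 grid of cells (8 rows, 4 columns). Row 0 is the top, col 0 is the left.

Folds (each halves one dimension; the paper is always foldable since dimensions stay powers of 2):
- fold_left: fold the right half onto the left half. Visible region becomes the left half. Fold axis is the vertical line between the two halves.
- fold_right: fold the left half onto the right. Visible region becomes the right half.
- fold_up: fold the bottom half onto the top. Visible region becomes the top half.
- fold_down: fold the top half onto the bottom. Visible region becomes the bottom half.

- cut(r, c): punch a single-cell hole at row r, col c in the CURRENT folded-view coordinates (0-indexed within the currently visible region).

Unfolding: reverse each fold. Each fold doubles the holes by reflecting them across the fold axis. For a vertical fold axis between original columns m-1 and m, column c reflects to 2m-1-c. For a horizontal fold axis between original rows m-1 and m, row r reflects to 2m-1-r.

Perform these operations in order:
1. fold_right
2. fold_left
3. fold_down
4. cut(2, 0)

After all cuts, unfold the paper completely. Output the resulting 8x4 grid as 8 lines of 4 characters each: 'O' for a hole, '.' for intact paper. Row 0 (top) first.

Answer: ....
OOOO
....
....
....
....
OOOO
....

Derivation:
Op 1 fold_right: fold axis v@2; visible region now rows[0,8) x cols[2,4) = 8x2
Op 2 fold_left: fold axis v@3; visible region now rows[0,8) x cols[2,3) = 8x1
Op 3 fold_down: fold axis h@4; visible region now rows[4,8) x cols[2,3) = 4x1
Op 4 cut(2, 0): punch at orig (6,2); cuts so far [(6, 2)]; region rows[4,8) x cols[2,3) = 4x1
Unfold 1 (reflect across h@4): 2 holes -> [(1, 2), (6, 2)]
Unfold 2 (reflect across v@3): 4 holes -> [(1, 2), (1, 3), (6, 2), (6, 3)]
Unfold 3 (reflect across v@2): 8 holes -> [(1, 0), (1, 1), (1, 2), (1, 3), (6, 0), (6, 1), (6, 2), (6, 3)]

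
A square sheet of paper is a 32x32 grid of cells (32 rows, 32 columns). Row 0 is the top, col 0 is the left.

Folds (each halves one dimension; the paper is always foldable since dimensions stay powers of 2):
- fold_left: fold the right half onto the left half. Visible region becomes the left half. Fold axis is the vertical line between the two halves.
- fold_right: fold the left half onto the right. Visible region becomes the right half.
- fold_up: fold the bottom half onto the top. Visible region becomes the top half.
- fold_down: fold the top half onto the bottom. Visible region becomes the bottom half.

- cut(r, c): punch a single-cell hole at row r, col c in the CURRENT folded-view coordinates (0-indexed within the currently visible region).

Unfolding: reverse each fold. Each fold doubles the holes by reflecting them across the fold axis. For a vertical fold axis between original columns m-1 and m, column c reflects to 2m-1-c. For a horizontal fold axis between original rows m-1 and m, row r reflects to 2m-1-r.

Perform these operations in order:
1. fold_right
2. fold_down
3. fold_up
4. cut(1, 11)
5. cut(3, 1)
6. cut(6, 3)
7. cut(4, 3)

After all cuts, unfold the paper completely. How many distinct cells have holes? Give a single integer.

Op 1 fold_right: fold axis v@16; visible region now rows[0,32) x cols[16,32) = 32x16
Op 2 fold_down: fold axis h@16; visible region now rows[16,32) x cols[16,32) = 16x16
Op 3 fold_up: fold axis h@24; visible region now rows[16,24) x cols[16,32) = 8x16
Op 4 cut(1, 11): punch at orig (17,27); cuts so far [(17, 27)]; region rows[16,24) x cols[16,32) = 8x16
Op 5 cut(3, 1): punch at orig (19,17); cuts so far [(17, 27), (19, 17)]; region rows[16,24) x cols[16,32) = 8x16
Op 6 cut(6, 3): punch at orig (22,19); cuts so far [(17, 27), (19, 17), (22, 19)]; region rows[16,24) x cols[16,32) = 8x16
Op 7 cut(4, 3): punch at orig (20,19); cuts so far [(17, 27), (19, 17), (20, 19), (22, 19)]; region rows[16,24) x cols[16,32) = 8x16
Unfold 1 (reflect across h@24): 8 holes -> [(17, 27), (19, 17), (20, 19), (22, 19), (25, 19), (27, 19), (28, 17), (30, 27)]
Unfold 2 (reflect across h@16): 16 holes -> [(1, 27), (3, 17), (4, 19), (6, 19), (9, 19), (11, 19), (12, 17), (14, 27), (17, 27), (19, 17), (20, 19), (22, 19), (25, 19), (27, 19), (28, 17), (30, 27)]
Unfold 3 (reflect across v@16): 32 holes -> [(1, 4), (1, 27), (3, 14), (3, 17), (4, 12), (4, 19), (6, 12), (6, 19), (9, 12), (9, 19), (11, 12), (11, 19), (12, 14), (12, 17), (14, 4), (14, 27), (17, 4), (17, 27), (19, 14), (19, 17), (20, 12), (20, 19), (22, 12), (22, 19), (25, 12), (25, 19), (27, 12), (27, 19), (28, 14), (28, 17), (30, 4), (30, 27)]

Answer: 32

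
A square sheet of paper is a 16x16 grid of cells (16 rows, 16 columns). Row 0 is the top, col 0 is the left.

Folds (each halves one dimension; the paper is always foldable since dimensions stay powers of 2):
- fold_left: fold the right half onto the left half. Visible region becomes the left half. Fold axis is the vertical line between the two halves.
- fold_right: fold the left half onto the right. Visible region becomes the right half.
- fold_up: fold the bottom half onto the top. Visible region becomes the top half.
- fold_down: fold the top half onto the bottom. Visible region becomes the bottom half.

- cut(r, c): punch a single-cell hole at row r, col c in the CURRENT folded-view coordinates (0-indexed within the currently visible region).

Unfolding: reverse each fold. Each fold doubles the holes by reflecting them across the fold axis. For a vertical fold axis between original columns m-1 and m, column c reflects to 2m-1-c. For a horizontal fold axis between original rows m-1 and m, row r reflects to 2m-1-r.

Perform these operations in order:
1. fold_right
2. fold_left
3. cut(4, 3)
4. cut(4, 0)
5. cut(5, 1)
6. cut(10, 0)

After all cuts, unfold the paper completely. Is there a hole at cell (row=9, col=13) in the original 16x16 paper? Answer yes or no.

Op 1 fold_right: fold axis v@8; visible region now rows[0,16) x cols[8,16) = 16x8
Op 2 fold_left: fold axis v@12; visible region now rows[0,16) x cols[8,12) = 16x4
Op 3 cut(4, 3): punch at orig (4,11); cuts so far [(4, 11)]; region rows[0,16) x cols[8,12) = 16x4
Op 4 cut(4, 0): punch at orig (4,8); cuts so far [(4, 8), (4, 11)]; region rows[0,16) x cols[8,12) = 16x4
Op 5 cut(5, 1): punch at orig (5,9); cuts so far [(4, 8), (4, 11), (5, 9)]; region rows[0,16) x cols[8,12) = 16x4
Op 6 cut(10, 0): punch at orig (10,8); cuts so far [(4, 8), (4, 11), (5, 9), (10, 8)]; region rows[0,16) x cols[8,12) = 16x4
Unfold 1 (reflect across v@12): 8 holes -> [(4, 8), (4, 11), (4, 12), (4, 15), (5, 9), (5, 14), (10, 8), (10, 15)]
Unfold 2 (reflect across v@8): 16 holes -> [(4, 0), (4, 3), (4, 4), (4, 7), (4, 8), (4, 11), (4, 12), (4, 15), (5, 1), (5, 6), (5, 9), (5, 14), (10, 0), (10, 7), (10, 8), (10, 15)]
Holes: [(4, 0), (4, 3), (4, 4), (4, 7), (4, 8), (4, 11), (4, 12), (4, 15), (5, 1), (5, 6), (5, 9), (5, 14), (10, 0), (10, 7), (10, 8), (10, 15)]

Answer: no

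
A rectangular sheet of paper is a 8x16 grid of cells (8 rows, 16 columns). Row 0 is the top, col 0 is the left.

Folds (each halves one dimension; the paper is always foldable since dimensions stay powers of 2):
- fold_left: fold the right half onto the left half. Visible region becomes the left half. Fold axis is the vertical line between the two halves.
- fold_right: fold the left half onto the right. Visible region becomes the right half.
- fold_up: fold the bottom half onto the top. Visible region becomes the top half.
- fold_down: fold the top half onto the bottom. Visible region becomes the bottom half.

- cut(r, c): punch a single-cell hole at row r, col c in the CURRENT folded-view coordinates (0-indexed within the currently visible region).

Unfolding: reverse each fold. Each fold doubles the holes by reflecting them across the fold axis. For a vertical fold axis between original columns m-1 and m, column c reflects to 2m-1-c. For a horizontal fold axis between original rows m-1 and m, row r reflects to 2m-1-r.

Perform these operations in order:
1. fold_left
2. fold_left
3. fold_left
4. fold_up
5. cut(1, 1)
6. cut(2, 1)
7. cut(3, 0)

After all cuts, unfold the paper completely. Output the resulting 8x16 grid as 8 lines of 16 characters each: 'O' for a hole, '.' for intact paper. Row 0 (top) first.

Answer: ................
.OO..OO..OO..OO.
.OO..OO..OO..OO.
O..OO..OO..OO..O
O..OO..OO..OO..O
.OO..OO..OO..OO.
.OO..OO..OO..OO.
................

Derivation:
Op 1 fold_left: fold axis v@8; visible region now rows[0,8) x cols[0,8) = 8x8
Op 2 fold_left: fold axis v@4; visible region now rows[0,8) x cols[0,4) = 8x4
Op 3 fold_left: fold axis v@2; visible region now rows[0,8) x cols[0,2) = 8x2
Op 4 fold_up: fold axis h@4; visible region now rows[0,4) x cols[0,2) = 4x2
Op 5 cut(1, 1): punch at orig (1,1); cuts so far [(1, 1)]; region rows[0,4) x cols[0,2) = 4x2
Op 6 cut(2, 1): punch at orig (2,1); cuts so far [(1, 1), (2, 1)]; region rows[0,4) x cols[0,2) = 4x2
Op 7 cut(3, 0): punch at orig (3,0); cuts so far [(1, 1), (2, 1), (3, 0)]; region rows[0,4) x cols[0,2) = 4x2
Unfold 1 (reflect across h@4): 6 holes -> [(1, 1), (2, 1), (3, 0), (4, 0), (5, 1), (6, 1)]
Unfold 2 (reflect across v@2): 12 holes -> [(1, 1), (1, 2), (2, 1), (2, 2), (3, 0), (3, 3), (4, 0), (4, 3), (5, 1), (5, 2), (6, 1), (6, 2)]
Unfold 3 (reflect across v@4): 24 holes -> [(1, 1), (1, 2), (1, 5), (1, 6), (2, 1), (2, 2), (2, 5), (2, 6), (3, 0), (3, 3), (3, 4), (3, 7), (4, 0), (4, 3), (4, 4), (4, 7), (5, 1), (5, 2), (5, 5), (5, 6), (6, 1), (6, 2), (6, 5), (6, 6)]
Unfold 4 (reflect across v@8): 48 holes -> [(1, 1), (1, 2), (1, 5), (1, 6), (1, 9), (1, 10), (1, 13), (1, 14), (2, 1), (2, 2), (2, 5), (2, 6), (2, 9), (2, 10), (2, 13), (2, 14), (3, 0), (3, 3), (3, 4), (3, 7), (3, 8), (3, 11), (3, 12), (3, 15), (4, 0), (4, 3), (4, 4), (4, 7), (4, 8), (4, 11), (4, 12), (4, 15), (5, 1), (5, 2), (5, 5), (5, 6), (5, 9), (5, 10), (5, 13), (5, 14), (6, 1), (6, 2), (6, 5), (6, 6), (6, 9), (6, 10), (6, 13), (6, 14)]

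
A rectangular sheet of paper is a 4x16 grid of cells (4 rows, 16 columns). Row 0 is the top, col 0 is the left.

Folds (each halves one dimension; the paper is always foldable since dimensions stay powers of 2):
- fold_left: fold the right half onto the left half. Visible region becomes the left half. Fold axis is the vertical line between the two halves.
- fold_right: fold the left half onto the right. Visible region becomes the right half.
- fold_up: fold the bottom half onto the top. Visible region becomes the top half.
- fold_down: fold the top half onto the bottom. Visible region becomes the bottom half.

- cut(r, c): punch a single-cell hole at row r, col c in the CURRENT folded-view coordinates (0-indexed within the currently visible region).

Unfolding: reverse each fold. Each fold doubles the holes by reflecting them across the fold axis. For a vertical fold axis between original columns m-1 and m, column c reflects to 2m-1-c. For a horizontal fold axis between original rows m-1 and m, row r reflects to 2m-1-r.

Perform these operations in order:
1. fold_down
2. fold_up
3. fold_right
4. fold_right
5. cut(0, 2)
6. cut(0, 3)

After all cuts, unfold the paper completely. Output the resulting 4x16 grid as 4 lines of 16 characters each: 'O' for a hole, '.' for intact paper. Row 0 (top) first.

Answer: OO....OOOO....OO
OO....OOOO....OO
OO....OOOO....OO
OO....OOOO....OO

Derivation:
Op 1 fold_down: fold axis h@2; visible region now rows[2,4) x cols[0,16) = 2x16
Op 2 fold_up: fold axis h@3; visible region now rows[2,3) x cols[0,16) = 1x16
Op 3 fold_right: fold axis v@8; visible region now rows[2,3) x cols[8,16) = 1x8
Op 4 fold_right: fold axis v@12; visible region now rows[2,3) x cols[12,16) = 1x4
Op 5 cut(0, 2): punch at orig (2,14); cuts so far [(2, 14)]; region rows[2,3) x cols[12,16) = 1x4
Op 6 cut(0, 3): punch at orig (2,15); cuts so far [(2, 14), (2, 15)]; region rows[2,3) x cols[12,16) = 1x4
Unfold 1 (reflect across v@12): 4 holes -> [(2, 8), (2, 9), (2, 14), (2, 15)]
Unfold 2 (reflect across v@8): 8 holes -> [(2, 0), (2, 1), (2, 6), (2, 7), (2, 8), (2, 9), (2, 14), (2, 15)]
Unfold 3 (reflect across h@3): 16 holes -> [(2, 0), (2, 1), (2, 6), (2, 7), (2, 8), (2, 9), (2, 14), (2, 15), (3, 0), (3, 1), (3, 6), (3, 7), (3, 8), (3, 9), (3, 14), (3, 15)]
Unfold 4 (reflect across h@2): 32 holes -> [(0, 0), (0, 1), (0, 6), (0, 7), (0, 8), (0, 9), (0, 14), (0, 15), (1, 0), (1, 1), (1, 6), (1, 7), (1, 8), (1, 9), (1, 14), (1, 15), (2, 0), (2, 1), (2, 6), (2, 7), (2, 8), (2, 9), (2, 14), (2, 15), (3, 0), (3, 1), (3, 6), (3, 7), (3, 8), (3, 9), (3, 14), (3, 15)]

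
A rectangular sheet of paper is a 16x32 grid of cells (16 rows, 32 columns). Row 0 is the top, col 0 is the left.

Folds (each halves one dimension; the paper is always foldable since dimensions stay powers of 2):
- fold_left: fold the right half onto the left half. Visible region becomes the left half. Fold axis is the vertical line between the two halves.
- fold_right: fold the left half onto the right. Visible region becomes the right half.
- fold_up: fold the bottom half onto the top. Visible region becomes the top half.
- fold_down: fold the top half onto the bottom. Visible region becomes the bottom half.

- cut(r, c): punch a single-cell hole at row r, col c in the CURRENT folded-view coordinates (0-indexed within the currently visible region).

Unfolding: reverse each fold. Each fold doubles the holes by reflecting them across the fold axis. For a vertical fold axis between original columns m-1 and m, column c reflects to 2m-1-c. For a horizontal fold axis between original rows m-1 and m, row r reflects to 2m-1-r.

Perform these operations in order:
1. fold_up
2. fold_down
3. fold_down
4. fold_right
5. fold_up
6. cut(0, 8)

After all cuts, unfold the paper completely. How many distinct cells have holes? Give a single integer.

Op 1 fold_up: fold axis h@8; visible region now rows[0,8) x cols[0,32) = 8x32
Op 2 fold_down: fold axis h@4; visible region now rows[4,8) x cols[0,32) = 4x32
Op 3 fold_down: fold axis h@6; visible region now rows[6,8) x cols[0,32) = 2x32
Op 4 fold_right: fold axis v@16; visible region now rows[6,8) x cols[16,32) = 2x16
Op 5 fold_up: fold axis h@7; visible region now rows[6,7) x cols[16,32) = 1x16
Op 6 cut(0, 8): punch at orig (6,24); cuts so far [(6, 24)]; region rows[6,7) x cols[16,32) = 1x16
Unfold 1 (reflect across h@7): 2 holes -> [(6, 24), (7, 24)]
Unfold 2 (reflect across v@16): 4 holes -> [(6, 7), (6, 24), (7, 7), (7, 24)]
Unfold 3 (reflect across h@6): 8 holes -> [(4, 7), (4, 24), (5, 7), (5, 24), (6, 7), (6, 24), (7, 7), (7, 24)]
Unfold 4 (reflect across h@4): 16 holes -> [(0, 7), (0, 24), (1, 7), (1, 24), (2, 7), (2, 24), (3, 7), (3, 24), (4, 7), (4, 24), (5, 7), (5, 24), (6, 7), (6, 24), (7, 7), (7, 24)]
Unfold 5 (reflect across h@8): 32 holes -> [(0, 7), (0, 24), (1, 7), (1, 24), (2, 7), (2, 24), (3, 7), (3, 24), (4, 7), (4, 24), (5, 7), (5, 24), (6, 7), (6, 24), (7, 7), (7, 24), (8, 7), (8, 24), (9, 7), (9, 24), (10, 7), (10, 24), (11, 7), (11, 24), (12, 7), (12, 24), (13, 7), (13, 24), (14, 7), (14, 24), (15, 7), (15, 24)]

Answer: 32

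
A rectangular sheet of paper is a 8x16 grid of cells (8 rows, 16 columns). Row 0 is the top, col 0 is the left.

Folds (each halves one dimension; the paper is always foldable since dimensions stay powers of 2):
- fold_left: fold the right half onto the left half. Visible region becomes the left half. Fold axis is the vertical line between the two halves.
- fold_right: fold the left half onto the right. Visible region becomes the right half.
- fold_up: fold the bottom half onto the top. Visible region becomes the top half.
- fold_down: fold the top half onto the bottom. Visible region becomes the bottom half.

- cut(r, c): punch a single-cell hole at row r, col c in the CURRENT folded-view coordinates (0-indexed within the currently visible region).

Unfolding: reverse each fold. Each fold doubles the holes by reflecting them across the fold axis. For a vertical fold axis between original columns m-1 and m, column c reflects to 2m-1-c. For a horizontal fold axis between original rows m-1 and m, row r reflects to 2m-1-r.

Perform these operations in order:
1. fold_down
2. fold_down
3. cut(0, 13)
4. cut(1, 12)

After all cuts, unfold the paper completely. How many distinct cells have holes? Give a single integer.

Answer: 8

Derivation:
Op 1 fold_down: fold axis h@4; visible region now rows[4,8) x cols[0,16) = 4x16
Op 2 fold_down: fold axis h@6; visible region now rows[6,8) x cols[0,16) = 2x16
Op 3 cut(0, 13): punch at orig (6,13); cuts so far [(6, 13)]; region rows[6,8) x cols[0,16) = 2x16
Op 4 cut(1, 12): punch at orig (7,12); cuts so far [(6, 13), (7, 12)]; region rows[6,8) x cols[0,16) = 2x16
Unfold 1 (reflect across h@6): 4 holes -> [(4, 12), (5, 13), (6, 13), (7, 12)]
Unfold 2 (reflect across h@4): 8 holes -> [(0, 12), (1, 13), (2, 13), (3, 12), (4, 12), (5, 13), (6, 13), (7, 12)]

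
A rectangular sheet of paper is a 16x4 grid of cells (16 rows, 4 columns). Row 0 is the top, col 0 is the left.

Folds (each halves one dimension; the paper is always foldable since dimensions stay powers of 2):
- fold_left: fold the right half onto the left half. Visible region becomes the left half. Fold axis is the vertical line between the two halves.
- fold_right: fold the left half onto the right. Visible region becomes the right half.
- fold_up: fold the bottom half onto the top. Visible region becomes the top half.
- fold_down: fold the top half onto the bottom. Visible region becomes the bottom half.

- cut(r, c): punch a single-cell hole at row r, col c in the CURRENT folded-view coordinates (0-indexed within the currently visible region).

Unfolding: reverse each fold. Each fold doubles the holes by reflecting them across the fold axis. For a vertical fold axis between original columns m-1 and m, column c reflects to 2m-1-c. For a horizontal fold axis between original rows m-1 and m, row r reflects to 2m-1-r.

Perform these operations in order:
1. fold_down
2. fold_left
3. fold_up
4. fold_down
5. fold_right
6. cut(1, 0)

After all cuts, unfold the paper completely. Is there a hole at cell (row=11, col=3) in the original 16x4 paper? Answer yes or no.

Op 1 fold_down: fold axis h@8; visible region now rows[8,16) x cols[0,4) = 8x4
Op 2 fold_left: fold axis v@2; visible region now rows[8,16) x cols[0,2) = 8x2
Op 3 fold_up: fold axis h@12; visible region now rows[8,12) x cols[0,2) = 4x2
Op 4 fold_down: fold axis h@10; visible region now rows[10,12) x cols[0,2) = 2x2
Op 5 fold_right: fold axis v@1; visible region now rows[10,12) x cols[1,2) = 2x1
Op 6 cut(1, 0): punch at orig (11,1); cuts so far [(11, 1)]; region rows[10,12) x cols[1,2) = 2x1
Unfold 1 (reflect across v@1): 2 holes -> [(11, 0), (11, 1)]
Unfold 2 (reflect across h@10): 4 holes -> [(8, 0), (8, 1), (11, 0), (11, 1)]
Unfold 3 (reflect across h@12): 8 holes -> [(8, 0), (8, 1), (11, 0), (11, 1), (12, 0), (12, 1), (15, 0), (15, 1)]
Unfold 4 (reflect across v@2): 16 holes -> [(8, 0), (8, 1), (8, 2), (8, 3), (11, 0), (11, 1), (11, 2), (11, 3), (12, 0), (12, 1), (12, 2), (12, 3), (15, 0), (15, 1), (15, 2), (15, 3)]
Unfold 5 (reflect across h@8): 32 holes -> [(0, 0), (0, 1), (0, 2), (0, 3), (3, 0), (3, 1), (3, 2), (3, 3), (4, 0), (4, 1), (4, 2), (4, 3), (7, 0), (7, 1), (7, 2), (7, 3), (8, 0), (8, 1), (8, 2), (8, 3), (11, 0), (11, 1), (11, 2), (11, 3), (12, 0), (12, 1), (12, 2), (12, 3), (15, 0), (15, 1), (15, 2), (15, 3)]
Holes: [(0, 0), (0, 1), (0, 2), (0, 3), (3, 0), (3, 1), (3, 2), (3, 3), (4, 0), (4, 1), (4, 2), (4, 3), (7, 0), (7, 1), (7, 2), (7, 3), (8, 0), (8, 1), (8, 2), (8, 3), (11, 0), (11, 1), (11, 2), (11, 3), (12, 0), (12, 1), (12, 2), (12, 3), (15, 0), (15, 1), (15, 2), (15, 3)]

Answer: yes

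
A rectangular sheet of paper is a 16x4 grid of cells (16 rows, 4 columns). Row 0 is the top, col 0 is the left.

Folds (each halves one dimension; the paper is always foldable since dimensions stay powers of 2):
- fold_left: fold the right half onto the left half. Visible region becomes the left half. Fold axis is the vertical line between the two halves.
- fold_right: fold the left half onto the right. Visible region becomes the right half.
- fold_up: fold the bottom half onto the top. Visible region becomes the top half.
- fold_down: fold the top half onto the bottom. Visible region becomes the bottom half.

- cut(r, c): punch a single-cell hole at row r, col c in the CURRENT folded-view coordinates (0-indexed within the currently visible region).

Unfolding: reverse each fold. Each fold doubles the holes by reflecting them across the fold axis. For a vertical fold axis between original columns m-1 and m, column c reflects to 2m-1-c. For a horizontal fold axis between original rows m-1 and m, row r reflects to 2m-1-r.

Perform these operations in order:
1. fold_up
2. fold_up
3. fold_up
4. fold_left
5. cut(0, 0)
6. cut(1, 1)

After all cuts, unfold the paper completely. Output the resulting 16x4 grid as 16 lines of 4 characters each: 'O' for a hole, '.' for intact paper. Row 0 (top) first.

Op 1 fold_up: fold axis h@8; visible region now rows[0,8) x cols[0,4) = 8x4
Op 2 fold_up: fold axis h@4; visible region now rows[0,4) x cols[0,4) = 4x4
Op 3 fold_up: fold axis h@2; visible region now rows[0,2) x cols[0,4) = 2x4
Op 4 fold_left: fold axis v@2; visible region now rows[0,2) x cols[0,2) = 2x2
Op 5 cut(0, 0): punch at orig (0,0); cuts so far [(0, 0)]; region rows[0,2) x cols[0,2) = 2x2
Op 6 cut(1, 1): punch at orig (1,1); cuts so far [(0, 0), (1, 1)]; region rows[0,2) x cols[0,2) = 2x2
Unfold 1 (reflect across v@2): 4 holes -> [(0, 0), (0, 3), (1, 1), (1, 2)]
Unfold 2 (reflect across h@2): 8 holes -> [(0, 0), (0, 3), (1, 1), (1, 2), (2, 1), (2, 2), (3, 0), (3, 3)]
Unfold 3 (reflect across h@4): 16 holes -> [(0, 0), (0, 3), (1, 1), (1, 2), (2, 1), (2, 2), (3, 0), (3, 3), (4, 0), (4, 3), (5, 1), (5, 2), (6, 1), (6, 2), (7, 0), (7, 3)]
Unfold 4 (reflect across h@8): 32 holes -> [(0, 0), (0, 3), (1, 1), (1, 2), (2, 1), (2, 2), (3, 0), (3, 3), (4, 0), (4, 3), (5, 1), (5, 2), (6, 1), (6, 2), (7, 0), (7, 3), (8, 0), (8, 3), (9, 1), (9, 2), (10, 1), (10, 2), (11, 0), (11, 3), (12, 0), (12, 3), (13, 1), (13, 2), (14, 1), (14, 2), (15, 0), (15, 3)]

Answer: O..O
.OO.
.OO.
O..O
O..O
.OO.
.OO.
O..O
O..O
.OO.
.OO.
O..O
O..O
.OO.
.OO.
O..O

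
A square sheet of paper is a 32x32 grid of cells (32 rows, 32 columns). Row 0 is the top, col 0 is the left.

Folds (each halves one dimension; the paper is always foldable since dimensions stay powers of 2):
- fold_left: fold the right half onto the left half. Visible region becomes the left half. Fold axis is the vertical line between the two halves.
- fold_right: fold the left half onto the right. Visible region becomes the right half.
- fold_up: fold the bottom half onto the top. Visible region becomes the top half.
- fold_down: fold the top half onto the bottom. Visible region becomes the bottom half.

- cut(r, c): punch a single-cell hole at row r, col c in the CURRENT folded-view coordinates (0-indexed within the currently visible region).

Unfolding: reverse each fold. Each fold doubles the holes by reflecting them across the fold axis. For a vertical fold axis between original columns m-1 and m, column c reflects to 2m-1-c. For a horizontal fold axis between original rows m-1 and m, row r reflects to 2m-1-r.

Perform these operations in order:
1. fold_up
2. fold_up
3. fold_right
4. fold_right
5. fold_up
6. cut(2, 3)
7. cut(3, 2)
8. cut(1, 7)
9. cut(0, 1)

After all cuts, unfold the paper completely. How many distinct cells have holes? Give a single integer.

Answer: 128

Derivation:
Op 1 fold_up: fold axis h@16; visible region now rows[0,16) x cols[0,32) = 16x32
Op 2 fold_up: fold axis h@8; visible region now rows[0,8) x cols[0,32) = 8x32
Op 3 fold_right: fold axis v@16; visible region now rows[0,8) x cols[16,32) = 8x16
Op 4 fold_right: fold axis v@24; visible region now rows[0,8) x cols[24,32) = 8x8
Op 5 fold_up: fold axis h@4; visible region now rows[0,4) x cols[24,32) = 4x8
Op 6 cut(2, 3): punch at orig (2,27); cuts so far [(2, 27)]; region rows[0,4) x cols[24,32) = 4x8
Op 7 cut(3, 2): punch at orig (3,26); cuts so far [(2, 27), (3, 26)]; region rows[0,4) x cols[24,32) = 4x8
Op 8 cut(1, 7): punch at orig (1,31); cuts so far [(1, 31), (2, 27), (3, 26)]; region rows[0,4) x cols[24,32) = 4x8
Op 9 cut(0, 1): punch at orig (0,25); cuts so far [(0, 25), (1, 31), (2, 27), (3, 26)]; region rows[0,4) x cols[24,32) = 4x8
Unfold 1 (reflect across h@4): 8 holes -> [(0, 25), (1, 31), (2, 27), (3, 26), (4, 26), (5, 27), (6, 31), (7, 25)]
Unfold 2 (reflect across v@24): 16 holes -> [(0, 22), (0, 25), (1, 16), (1, 31), (2, 20), (2, 27), (3, 21), (3, 26), (4, 21), (4, 26), (5, 20), (5, 27), (6, 16), (6, 31), (7, 22), (7, 25)]
Unfold 3 (reflect across v@16): 32 holes -> [(0, 6), (0, 9), (0, 22), (0, 25), (1, 0), (1, 15), (1, 16), (1, 31), (2, 4), (2, 11), (2, 20), (2, 27), (3, 5), (3, 10), (3, 21), (3, 26), (4, 5), (4, 10), (4, 21), (4, 26), (5, 4), (5, 11), (5, 20), (5, 27), (6, 0), (6, 15), (6, 16), (6, 31), (7, 6), (7, 9), (7, 22), (7, 25)]
Unfold 4 (reflect across h@8): 64 holes -> [(0, 6), (0, 9), (0, 22), (0, 25), (1, 0), (1, 15), (1, 16), (1, 31), (2, 4), (2, 11), (2, 20), (2, 27), (3, 5), (3, 10), (3, 21), (3, 26), (4, 5), (4, 10), (4, 21), (4, 26), (5, 4), (5, 11), (5, 20), (5, 27), (6, 0), (6, 15), (6, 16), (6, 31), (7, 6), (7, 9), (7, 22), (7, 25), (8, 6), (8, 9), (8, 22), (8, 25), (9, 0), (9, 15), (9, 16), (9, 31), (10, 4), (10, 11), (10, 20), (10, 27), (11, 5), (11, 10), (11, 21), (11, 26), (12, 5), (12, 10), (12, 21), (12, 26), (13, 4), (13, 11), (13, 20), (13, 27), (14, 0), (14, 15), (14, 16), (14, 31), (15, 6), (15, 9), (15, 22), (15, 25)]
Unfold 5 (reflect across h@16): 128 holes -> [(0, 6), (0, 9), (0, 22), (0, 25), (1, 0), (1, 15), (1, 16), (1, 31), (2, 4), (2, 11), (2, 20), (2, 27), (3, 5), (3, 10), (3, 21), (3, 26), (4, 5), (4, 10), (4, 21), (4, 26), (5, 4), (5, 11), (5, 20), (5, 27), (6, 0), (6, 15), (6, 16), (6, 31), (7, 6), (7, 9), (7, 22), (7, 25), (8, 6), (8, 9), (8, 22), (8, 25), (9, 0), (9, 15), (9, 16), (9, 31), (10, 4), (10, 11), (10, 20), (10, 27), (11, 5), (11, 10), (11, 21), (11, 26), (12, 5), (12, 10), (12, 21), (12, 26), (13, 4), (13, 11), (13, 20), (13, 27), (14, 0), (14, 15), (14, 16), (14, 31), (15, 6), (15, 9), (15, 22), (15, 25), (16, 6), (16, 9), (16, 22), (16, 25), (17, 0), (17, 15), (17, 16), (17, 31), (18, 4), (18, 11), (18, 20), (18, 27), (19, 5), (19, 10), (19, 21), (19, 26), (20, 5), (20, 10), (20, 21), (20, 26), (21, 4), (21, 11), (21, 20), (21, 27), (22, 0), (22, 15), (22, 16), (22, 31), (23, 6), (23, 9), (23, 22), (23, 25), (24, 6), (24, 9), (24, 22), (24, 25), (25, 0), (25, 15), (25, 16), (25, 31), (26, 4), (26, 11), (26, 20), (26, 27), (27, 5), (27, 10), (27, 21), (27, 26), (28, 5), (28, 10), (28, 21), (28, 26), (29, 4), (29, 11), (29, 20), (29, 27), (30, 0), (30, 15), (30, 16), (30, 31), (31, 6), (31, 9), (31, 22), (31, 25)]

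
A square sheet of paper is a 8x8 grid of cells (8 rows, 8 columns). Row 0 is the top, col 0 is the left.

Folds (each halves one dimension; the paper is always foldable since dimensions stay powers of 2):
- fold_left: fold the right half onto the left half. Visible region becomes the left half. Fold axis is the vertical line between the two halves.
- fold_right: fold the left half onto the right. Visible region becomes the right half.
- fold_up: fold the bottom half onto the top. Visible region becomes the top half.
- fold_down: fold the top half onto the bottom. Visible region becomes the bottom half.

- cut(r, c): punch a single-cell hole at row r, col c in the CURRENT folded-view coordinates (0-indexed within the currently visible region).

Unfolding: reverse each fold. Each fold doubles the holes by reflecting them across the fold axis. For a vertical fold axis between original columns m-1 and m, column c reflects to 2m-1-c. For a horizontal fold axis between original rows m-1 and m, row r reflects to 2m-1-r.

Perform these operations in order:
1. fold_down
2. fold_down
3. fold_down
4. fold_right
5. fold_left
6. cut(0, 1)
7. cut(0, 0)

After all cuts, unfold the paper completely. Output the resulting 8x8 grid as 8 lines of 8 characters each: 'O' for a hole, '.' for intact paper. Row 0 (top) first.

Answer: OOOOOOOO
OOOOOOOO
OOOOOOOO
OOOOOOOO
OOOOOOOO
OOOOOOOO
OOOOOOOO
OOOOOOOO

Derivation:
Op 1 fold_down: fold axis h@4; visible region now rows[4,8) x cols[0,8) = 4x8
Op 2 fold_down: fold axis h@6; visible region now rows[6,8) x cols[0,8) = 2x8
Op 3 fold_down: fold axis h@7; visible region now rows[7,8) x cols[0,8) = 1x8
Op 4 fold_right: fold axis v@4; visible region now rows[7,8) x cols[4,8) = 1x4
Op 5 fold_left: fold axis v@6; visible region now rows[7,8) x cols[4,6) = 1x2
Op 6 cut(0, 1): punch at orig (7,5); cuts so far [(7, 5)]; region rows[7,8) x cols[4,6) = 1x2
Op 7 cut(0, 0): punch at orig (7,4); cuts so far [(7, 4), (7, 5)]; region rows[7,8) x cols[4,6) = 1x2
Unfold 1 (reflect across v@6): 4 holes -> [(7, 4), (7, 5), (7, 6), (7, 7)]
Unfold 2 (reflect across v@4): 8 holes -> [(7, 0), (7, 1), (7, 2), (7, 3), (7, 4), (7, 5), (7, 6), (7, 7)]
Unfold 3 (reflect across h@7): 16 holes -> [(6, 0), (6, 1), (6, 2), (6, 3), (6, 4), (6, 5), (6, 6), (6, 7), (7, 0), (7, 1), (7, 2), (7, 3), (7, 4), (7, 5), (7, 6), (7, 7)]
Unfold 4 (reflect across h@6): 32 holes -> [(4, 0), (4, 1), (4, 2), (4, 3), (4, 4), (4, 5), (4, 6), (4, 7), (5, 0), (5, 1), (5, 2), (5, 3), (5, 4), (5, 5), (5, 6), (5, 7), (6, 0), (6, 1), (6, 2), (6, 3), (6, 4), (6, 5), (6, 6), (6, 7), (7, 0), (7, 1), (7, 2), (7, 3), (7, 4), (7, 5), (7, 6), (7, 7)]
Unfold 5 (reflect across h@4): 64 holes -> [(0, 0), (0, 1), (0, 2), (0, 3), (0, 4), (0, 5), (0, 6), (0, 7), (1, 0), (1, 1), (1, 2), (1, 3), (1, 4), (1, 5), (1, 6), (1, 7), (2, 0), (2, 1), (2, 2), (2, 3), (2, 4), (2, 5), (2, 6), (2, 7), (3, 0), (3, 1), (3, 2), (3, 3), (3, 4), (3, 5), (3, 6), (3, 7), (4, 0), (4, 1), (4, 2), (4, 3), (4, 4), (4, 5), (4, 6), (4, 7), (5, 0), (5, 1), (5, 2), (5, 3), (5, 4), (5, 5), (5, 6), (5, 7), (6, 0), (6, 1), (6, 2), (6, 3), (6, 4), (6, 5), (6, 6), (6, 7), (7, 0), (7, 1), (7, 2), (7, 3), (7, 4), (7, 5), (7, 6), (7, 7)]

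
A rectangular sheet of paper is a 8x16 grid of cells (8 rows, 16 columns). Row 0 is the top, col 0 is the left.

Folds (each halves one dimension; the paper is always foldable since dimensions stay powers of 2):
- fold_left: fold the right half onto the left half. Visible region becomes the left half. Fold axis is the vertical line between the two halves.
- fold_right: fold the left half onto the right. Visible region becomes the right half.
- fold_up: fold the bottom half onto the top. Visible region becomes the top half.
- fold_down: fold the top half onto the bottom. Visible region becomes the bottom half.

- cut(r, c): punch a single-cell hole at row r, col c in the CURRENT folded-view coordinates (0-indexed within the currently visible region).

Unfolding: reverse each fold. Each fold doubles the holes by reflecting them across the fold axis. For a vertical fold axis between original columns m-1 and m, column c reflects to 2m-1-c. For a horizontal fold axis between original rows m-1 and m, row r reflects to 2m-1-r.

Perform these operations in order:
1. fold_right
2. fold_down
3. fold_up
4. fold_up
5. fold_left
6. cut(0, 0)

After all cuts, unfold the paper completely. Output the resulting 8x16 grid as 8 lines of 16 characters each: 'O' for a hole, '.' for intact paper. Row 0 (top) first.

Op 1 fold_right: fold axis v@8; visible region now rows[0,8) x cols[8,16) = 8x8
Op 2 fold_down: fold axis h@4; visible region now rows[4,8) x cols[8,16) = 4x8
Op 3 fold_up: fold axis h@6; visible region now rows[4,6) x cols[8,16) = 2x8
Op 4 fold_up: fold axis h@5; visible region now rows[4,5) x cols[8,16) = 1x8
Op 5 fold_left: fold axis v@12; visible region now rows[4,5) x cols[8,12) = 1x4
Op 6 cut(0, 0): punch at orig (4,8); cuts so far [(4, 8)]; region rows[4,5) x cols[8,12) = 1x4
Unfold 1 (reflect across v@12): 2 holes -> [(4, 8), (4, 15)]
Unfold 2 (reflect across h@5): 4 holes -> [(4, 8), (4, 15), (5, 8), (5, 15)]
Unfold 3 (reflect across h@6): 8 holes -> [(4, 8), (4, 15), (5, 8), (5, 15), (6, 8), (6, 15), (7, 8), (7, 15)]
Unfold 4 (reflect across h@4): 16 holes -> [(0, 8), (0, 15), (1, 8), (1, 15), (2, 8), (2, 15), (3, 8), (3, 15), (4, 8), (4, 15), (5, 8), (5, 15), (6, 8), (6, 15), (7, 8), (7, 15)]
Unfold 5 (reflect across v@8): 32 holes -> [(0, 0), (0, 7), (0, 8), (0, 15), (1, 0), (1, 7), (1, 8), (1, 15), (2, 0), (2, 7), (2, 8), (2, 15), (3, 0), (3, 7), (3, 8), (3, 15), (4, 0), (4, 7), (4, 8), (4, 15), (5, 0), (5, 7), (5, 8), (5, 15), (6, 0), (6, 7), (6, 8), (6, 15), (7, 0), (7, 7), (7, 8), (7, 15)]

Answer: O......OO......O
O......OO......O
O......OO......O
O......OO......O
O......OO......O
O......OO......O
O......OO......O
O......OO......O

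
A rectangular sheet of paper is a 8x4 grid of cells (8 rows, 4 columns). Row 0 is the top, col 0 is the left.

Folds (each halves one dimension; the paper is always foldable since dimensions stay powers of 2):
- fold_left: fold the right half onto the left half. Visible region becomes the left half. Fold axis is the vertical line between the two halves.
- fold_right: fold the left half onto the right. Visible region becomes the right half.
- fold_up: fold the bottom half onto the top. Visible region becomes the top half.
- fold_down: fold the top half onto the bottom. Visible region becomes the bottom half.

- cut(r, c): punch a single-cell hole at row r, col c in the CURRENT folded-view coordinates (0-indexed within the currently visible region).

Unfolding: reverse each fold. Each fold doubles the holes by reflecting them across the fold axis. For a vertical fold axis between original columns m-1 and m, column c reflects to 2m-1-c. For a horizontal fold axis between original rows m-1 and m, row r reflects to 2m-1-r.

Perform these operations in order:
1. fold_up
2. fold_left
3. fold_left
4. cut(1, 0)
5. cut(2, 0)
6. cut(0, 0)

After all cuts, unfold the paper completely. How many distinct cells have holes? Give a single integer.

Answer: 24

Derivation:
Op 1 fold_up: fold axis h@4; visible region now rows[0,4) x cols[0,4) = 4x4
Op 2 fold_left: fold axis v@2; visible region now rows[0,4) x cols[0,2) = 4x2
Op 3 fold_left: fold axis v@1; visible region now rows[0,4) x cols[0,1) = 4x1
Op 4 cut(1, 0): punch at orig (1,0); cuts so far [(1, 0)]; region rows[0,4) x cols[0,1) = 4x1
Op 5 cut(2, 0): punch at orig (2,0); cuts so far [(1, 0), (2, 0)]; region rows[0,4) x cols[0,1) = 4x1
Op 6 cut(0, 0): punch at orig (0,0); cuts so far [(0, 0), (1, 0), (2, 0)]; region rows[0,4) x cols[0,1) = 4x1
Unfold 1 (reflect across v@1): 6 holes -> [(0, 0), (0, 1), (1, 0), (1, 1), (2, 0), (2, 1)]
Unfold 2 (reflect across v@2): 12 holes -> [(0, 0), (0, 1), (0, 2), (0, 3), (1, 0), (1, 1), (1, 2), (1, 3), (2, 0), (2, 1), (2, 2), (2, 3)]
Unfold 3 (reflect across h@4): 24 holes -> [(0, 0), (0, 1), (0, 2), (0, 3), (1, 0), (1, 1), (1, 2), (1, 3), (2, 0), (2, 1), (2, 2), (2, 3), (5, 0), (5, 1), (5, 2), (5, 3), (6, 0), (6, 1), (6, 2), (6, 3), (7, 0), (7, 1), (7, 2), (7, 3)]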